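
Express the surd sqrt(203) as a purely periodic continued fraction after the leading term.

Write x_i = (sqrt(203) + m_i)/d_i with (m_0, d_0) = (0, 1). a_0 = floor(sqrt(203)) = 14, since 14^2 = 196 <= 203 < 225 = 15^2.
Iterate m_{i+1} = d_i*a_i - m_i, d_{i+1} = (203 - m_{i+1}^2)/d_i, a_{i+1} = floor((a_0 + m_{i+1})/d_{i+1}):
  m_1 = 1*14 - 0 = 14, d_1 = (203 - 14^2)/1 = 7/1 = 7, a_1 = floor((14 + 14)/7) = 4.
  m_2 = 7*4 - 14 = 14, d_2 = (203 - 14^2)/7 = 7/7 = 1, a_2 = floor((14 + 14)/1) = 28.
  m_3 = 1*28 - 14 = 14, d_3 = (203 - 14^2)/1 = 7/1 = 7: (m_3, d_3) = (m_1, d_1) = (14, 7), so from here the quotients repeat a_1, a_2; the period length is 2.
Hence the expansion of sqrt(203) is a_0 = 14 followed by the repeating block 4, 28 (period 2).

[14; (4, 28)]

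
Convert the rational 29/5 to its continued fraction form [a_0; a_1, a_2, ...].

[5; 1, 4]

Run the Euclidean algorithm on 29 and 5; the successive quotients are the partial quotients a_0, a_1, ... (each step inverts the fractional part left over by the previous one):
  29 = 5*5 + 4, so a_0 = 5.
  5 = 1*4 + 1, so a_1 = 1.
  4 = 4*1 + 0, so a_2 = 4.
The remainder reaches 0 after 3 divisions, so the expansion has 3 partial quotients, read off in order.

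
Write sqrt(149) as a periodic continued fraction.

Write x_i = (sqrt(149) + m_i)/d_i with (m_0, d_0) = (0, 1). a_0 = floor(sqrt(149)) = 12, since 12^2 = 144 <= 149 < 169 = 13^2.
Iterate m_{i+1} = d_i*a_i - m_i, d_{i+1} = (149 - m_{i+1}^2)/d_i, a_{i+1} = floor((a_0 + m_{i+1})/d_{i+1}):
  m_1 = 1*12 - 0 = 12, d_1 = (149 - 12^2)/1 = 5/1 = 5, a_1 = floor((12 + 12)/5) = 4.
  m_2 = 5*4 - 12 = 8, d_2 = (149 - 8^2)/5 = 85/5 = 17, a_2 = floor((12 + 8)/17) = 1.
  m_3 = 17*1 - 8 = 9, d_3 = (149 - 9^2)/17 = 68/17 = 4, a_3 = floor((12 + 9)/4) = 5.
  m_4 = 4*5 - 9 = 11, d_4 = (149 - 11^2)/4 = 28/4 = 7, a_4 = floor((12 + 11)/7) = 3.
  m_5 = 7*3 - 11 = 10, d_5 = (149 - 10^2)/7 = 49/7 = 7, a_5 = floor((12 + 10)/7) = 3.
  m_6 = 7*3 - 10 = 11, d_6 = (149 - 11^2)/7 = 28/7 = 4, a_6 = floor((12 + 11)/4) = 5.
  m_7 = 4*5 - 11 = 9, d_7 = (149 - 9^2)/4 = 68/4 = 17, a_7 = floor((12 + 9)/17) = 1.
  m_8 = 17*1 - 9 = 8, d_8 = (149 - 8^2)/17 = 85/17 = 5, a_8 = floor((12 + 8)/5) = 4.
  m_9 = 5*4 - 8 = 12, d_9 = (149 - 12^2)/5 = 5/5 = 1, a_9 = floor((12 + 12)/1) = 24.
  m_10 = 1*24 - 12 = 12, d_10 = (149 - 12^2)/1 = 5/1 = 5: (m_10, d_10) = (m_1, d_1) = (12, 5), so from here the quotients repeat a_1, ..., a_9; the period length is 9.
Hence the expansion of sqrt(149) is a_0 = 12 followed by the repeating block 4, 1, 5, 3, 3, 5, 1, 4, 24 (period 9).

[12; (4, 1, 5, 3, 3, 5, 1, 4, 24)]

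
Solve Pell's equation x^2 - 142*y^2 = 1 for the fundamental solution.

(x, y) = (143, 12)

First expand sqrt(142) as a continued fraction. With x_i = (sqrt(142) + m_i)/d_i and (m_0, d_0) = (0, 1): a_0 = floor(sqrt(142)) = 11, since 11^2 = 121 <= 142 < 144 = 12^2.
Iterate m_{i+1} = d_i*a_i - m_i, d_{i+1} = (142 - m_{i+1}^2)/d_i, a_{i+1} = floor((a_0 + m_{i+1})/d_{i+1}):
  m_1 = 1*11 - 0 = 11, d_1 = (142 - 11^2)/1 = 21/1 = 21, a_1 = floor((11 + 11)/21) = 1.
  m_2 = 21*1 - 11 = 10, d_2 = (142 - 10^2)/21 = 42/21 = 2, a_2 = floor((11 + 10)/2) = 10.
  m_3 = 2*10 - 10 = 10, d_3 = (142 - 10^2)/2 = 42/2 = 21, a_3 = floor((11 + 10)/21) = 1.
  m_4 = 21*1 - 10 = 11, d_4 = (142 - 11^2)/21 = 21/21 = 1, a_4 = floor((11 + 11)/1) = 22.
  m_5 = 1*22 - 11 = 11, d_5 = (142 - 11^2)/1 = 21/1 = 21: (m_5, d_5) = (m_1, d_1) = (11, 21), so from here the quotients repeat a_1, ..., a_4; the period length is 4.
So sqrt(142) = [11; (1, 10, 1, 22)] with period length k = 4.
k is even, so the fundamental solution of x^2 - 142y^2 = 1 is (p_{k-1}, q_{k-1}) = (p_3, q_3); compute convergents through index 3.
Convergents (p_i = a_i*p_{i-1} + p_{i-2}, q_i = a_i*q_{i-1} + q_{i-2} with p_{-2}=0, p_{-1}=1, q_{-2}=1, q_{-1}=0):
  i=0: a_0=11, p_0 = 11*1 + 0 = 11, q_0 = 11*0 + 1 = 1.
  i=1: a_1=1, p_1 = 1*11 + 1 = 12, q_1 = 1*1 + 0 = 1.
  i=2: a_2=10, p_2 = 10*12 + 11 = 131, q_2 = 10*1 + 1 = 11.
  i=3: a_3=1, p_3 = 1*131 + 12 = 143, q_3 = 1*11 + 1 = 12.
Check: 143^2 - 142*12^2 = 20449 - 20448 = 1, so (x, y) = (143, 12) solves the equation, and by the theorem it is the least positive solution.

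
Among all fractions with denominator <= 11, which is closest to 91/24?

19/5

Expand x = 91/24 as a continued fraction with the Euclidean algorithm:
  91 = 3*24 + 19, so a_0 = 3.
  24 = 1*19 + 5, so a_1 = 1.
  19 = 3*5 + 4, so a_2 = 3.
  5 = 1*4 + 1, so a_3 = 1.
  4 = 4*1 + 0, so a_4 = 4.
so x = [3; 1, 3, 1, 4].
Convergents (p_i = a_i*p_{i-1} + p_{i-2}, q_i = a_i*q_{i-1} + q_{i-2} with p_{-2}=0, p_{-1}=1, q_{-2}=1, q_{-1}=0), until the denominator exceeds 11:
  i=0: a_0=3, p_0 = 3*1 + 0 = 3, q_0 = 3*0 + 1 = 1.
  i=1: a_1=1, p_1 = 1*3 + 1 = 4, q_1 = 1*1 + 0 = 1.
  i=2: a_2=3, p_2 = 3*4 + 3 = 15, q_2 = 3*1 + 1 = 4.
  i=3: a_3=1, p_3 = 1*15 + 4 = 19, q_3 = 1*4 + 1 = 5.
  i=4: a_4=4, p_4 = 4*19 + 15 = 91, q_4 = 4*5 + 4 = 24.
q_4 = 24 > 11, so the last convergent with denominator <= 11 is p_3/q_3 = 19/5.
The closest fraction with denominator <= 11 is either p_3/q_3 or the intermediate fraction (k*p_3 + p_2)/(k*q_3 + q_2) with the largest k >= 1 whose denominator stays <= 11; these approach x as k grows, and every other convergent or intermediate fraction in range is farther away.
Largest k: floor((11 - q_2)/q_3) = floor((11 - 4)/5) = 1.
That gives (1*19 + 15)/(1*5 + 4) = 34/9.
Compare the errors: |x - 19/5| = |91*5 - 19*24|/(24*5) = 1/120, and |x - 34/9| = |91*9 - 34*24|/(24*9) = 3/216.
Cross-multiplying, 1*216 = 216 < 360 = 3*120, so 1/120 is smaller: the convergent 19/5 is closer to x than 34/9.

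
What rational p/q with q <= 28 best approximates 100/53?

Expand x = 100/53 as a continued fraction with the Euclidean algorithm:
  100 = 1*53 + 47, so a_0 = 1.
  53 = 1*47 + 6, so a_1 = 1.
  47 = 7*6 + 5, so a_2 = 7.
  6 = 1*5 + 1, so a_3 = 1.
  5 = 5*1 + 0, so a_4 = 5.
so x = [1; 1, 7, 1, 5].
Convergents (p_i = a_i*p_{i-1} + p_{i-2}, q_i = a_i*q_{i-1} + q_{i-2} with p_{-2}=0, p_{-1}=1, q_{-2}=1, q_{-1}=0), until the denominator exceeds 28:
  i=0: a_0=1, p_0 = 1*1 + 0 = 1, q_0 = 1*0 + 1 = 1.
  i=1: a_1=1, p_1 = 1*1 + 1 = 2, q_1 = 1*1 + 0 = 1.
  i=2: a_2=7, p_2 = 7*2 + 1 = 15, q_2 = 7*1 + 1 = 8.
  i=3: a_3=1, p_3 = 1*15 + 2 = 17, q_3 = 1*8 + 1 = 9.
  i=4: a_4=5, p_4 = 5*17 + 15 = 100, q_4 = 5*9 + 8 = 53.
q_4 = 53 > 28, so the last convergent with denominator <= 28 is p_3/q_3 = 17/9.
The closest fraction with denominator <= 28 is either p_3/q_3 or the intermediate fraction (k*p_3 + p_2)/(k*q_3 + q_2) with the largest k >= 1 whose denominator stays <= 28; these approach x as k grows, and every other convergent or intermediate fraction in range is farther away.
Largest k: floor((28 - q_2)/q_3) = floor((28 - 8)/9) = 2.
That gives (2*17 + 15)/(2*9 + 8) = 49/26.
Compare the errors: |x - 17/9| = |100*9 - 17*53|/(53*9) = 1/477, and |x - 49/26| = |100*26 - 49*53|/(53*26) = 3/1378.
Cross-multiplying, 1*1378 = 1378 < 1431 = 3*477, so 1/477 is smaller: the convergent 17/9 is closer to x than 49/26.

17/9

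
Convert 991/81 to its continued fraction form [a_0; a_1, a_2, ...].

[12; 4, 3, 1, 4]

Run the Euclidean algorithm on 991 and 81; the successive quotients are the partial quotients a_0, a_1, ... (each step inverts the fractional part left over by the previous one):
  991 = 12*81 + 19, so a_0 = 12.
  81 = 4*19 + 5, so a_1 = 4.
  19 = 3*5 + 4, so a_2 = 3.
  5 = 1*4 + 1, so a_3 = 1.
  4 = 4*1 + 0, so a_4 = 4.
The remainder reaches 0 after 5 divisions, so the expansion has 5 partial quotients, read off in order.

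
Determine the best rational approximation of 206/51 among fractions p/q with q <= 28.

Expand x = 206/51 as a continued fraction with the Euclidean algorithm:
  206 = 4*51 + 2, so a_0 = 4.
  51 = 25*2 + 1, so a_1 = 25.
  2 = 2*1 + 0, so a_2 = 2.
so x = [4; 25, 2].
Convergents (p_i = a_i*p_{i-1} + p_{i-2}, q_i = a_i*q_{i-1} + q_{i-2} with p_{-2}=0, p_{-1}=1, q_{-2}=1, q_{-1}=0), until the denominator exceeds 28:
  i=0: a_0=4, p_0 = 4*1 + 0 = 4, q_0 = 4*0 + 1 = 1.
  i=1: a_1=25, p_1 = 25*4 + 1 = 101, q_1 = 25*1 + 0 = 25.
  i=2: a_2=2, p_2 = 2*101 + 4 = 206, q_2 = 2*25 + 1 = 51.
q_2 = 51 > 28, so the last convergent with denominator <= 28 is p_1/q_1 = 101/25.
The closest fraction with denominator <= 28 is either p_1/q_1 or the intermediate fraction (k*p_1 + p_0)/(k*q_1 + q_0) with the largest k >= 1 whose denominator stays <= 28; these approach x as k grows, and every other convergent or intermediate fraction in range is farther away.
Largest k: floor((28 - q_0)/q_1) = floor((28 - 1)/25) = 1.
That gives (1*101 + 4)/(1*25 + 1) = 105/26.
Compare the errors: |x - 101/25| = |206*25 - 101*51|/(51*25) = 1/1275, and |x - 105/26| = |206*26 - 105*51|/(51*26) = 1/1326.
Cross-multiplying, 1*1275 = 1275 < 1326 = 1*1326, so 1/1326 is smaller: the intermediate fraction 105/26 is closer to x than 101/25.

105/26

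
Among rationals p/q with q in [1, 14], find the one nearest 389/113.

31/9

Expand x = 389/113 as a continued fraction with the Euclidean algorithm:
  389 = 3*113 + 50, so a_0 = 3.
  113 = 2*50 + 13, so a_1 = 2.
  50 = 3*13 + 11, so a_2 = 3.
  13 = 1*11 + 2, so a_3 = 1.
  11 = 5*2 + 1, so a_4 = 5.
  2 = 2*1 + 0, so a_5 = 2.
so x = [3; 2, 3, 1, 5, 2].
Convergents (p_i = a_i*p_{i-1} + p_{i-2}, q_i = a_i*q_{i-1} + q_{i-2} with p_{-2}=0, p_{-1}=1, q_{-2}=1, q_{-1}=0), until the denominator exceeds 14:
  i=0: a_0=3, p_0 = 3*1 + 0 = 3, q_0 = 3*0 + 1 = 1.
  i=1: a_1=2, p_1 = 2*3 + 1 = 7, q_1 = 2*1 + 0 = 2.
  i=2: a_2=3, p_2 = 3*7 + 3 = 24, q_2 = 3*2 + 1 = 7.
  i=3: a_3=1, p_3 = 1*24 + 7 = 31, q_3 = 1*7 + 2 = 9.
  i=4: a_4=5, p_4 = 5*31 + 24 = 179, q_4 = 5*9 + 7 = 52.
q_4 = 52 > 14, so the last convergent with denominator <= 14 is p_3/q_3 = 31/9.
The closest fraction with denominator <= 14 is either p_3/q_3 or the intermediate fraction (k*p_3 + p_2)/(k*q_3 + q_2) with the largest k >= 1 whose denominator stays <= 14; these approach x as k grows, and every other convergent or intermediate fraction in range is farther away.
Largest k: floor((14 - q_2)/q_3) = floor((14 - 7)/9) = 0.
Since k = 0, no intermediate fraction beyond p_3/q_3 has denominator <= 14, so the convergent 31/9 is the closest (its error is |389*9 - 31*113|/(113*9) = 2/1017).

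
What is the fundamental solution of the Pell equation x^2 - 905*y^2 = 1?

(x, y) = (361, 12)

First expand sqrt(905) as a continued fraction. With x_i = (sqrt(905) + m_i)/d_i and (m_0, d_0) = (0, 1): a_0 = floor(sqrt(905)) = 30, since 30^2 = 900 <= 905 < 961 = 31^2.
Iterate m_{i+1} = d_i*a_i - m_i, d_{i+1} = (905 - m_{i+1}^2)/d_i, a_{i+1} = floor((a_0 + m_{i+1})/d_{i+1}):
  m_1 = 1*30 - 0 = 30, d_1 = (905 - 30^2)/1 = 5/1 = 5, a_1 = floor((30 + 30)/5) = 12.
  m_2 = 5*12 - 30 = 30, d_2 = (905 - 30^2)/5 = 5/5 = 1, a_2 = floor((30 + 30)/1) = 60.
  m_3 = 1*60 - 30 = 30, d_3 = (905 - 30^2)/1 = 5/1 = 5: (m_3, d_3) = (m_1, d_1) = (30, 5), so from here the quotients repeat a_1, a_2; the period length is 2.
So sqrt(905) = [30; (12, 60)] with period length k = 2.
k is even, so the fundamental solution of x^2 - 905y^2 = 1 is (p_{k-1}, q_{k-1}) = (p_1, q_1); compute convergents through index 1.
Convergents (p_i = a_i*p_{i-1} + p_{i-2}, q_i = a_i*q_{i-1} + q_{i-2} with p_{-2}=0, p_{-1}=1, q_{-2}=1, q_{-1}=0):
  i=0: a_0=30, p_0 = 30*1 + 0 = 30, q_0 = 30*0 + 1 = 1.
  i=1: a_1=12, p_1 = 12*30 + 1 = 361, q_1 = 12*1 + 0 = 12.
Check: 361^2 - 905*12^2 = 130321 - 130320 = 1, so (x, y) = (361, 12) solves the equation, and by the theorem it is the least positive solution.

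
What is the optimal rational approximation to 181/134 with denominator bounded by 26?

Expand x = 181/134 as a continued fraction with the Euclidean algorithm:
  181 = 1*134 + 47, so a_0 = 1.
  134 = 2*47 + 40, so a_1 = 2.
  47 = 1*40 + 7, so a_2 = 1.
  40 = 5*7 + 5, so a_3 = 5.
  7 = 1*5 + 2, so a_4 = 1.
  5 = 2*2 + 1, so a_5 = 2.
  2 = 2*1 + 0, so a_6 = 2.
so x = [1; 2, 1, 5, 1, 2, 2].
Convergents (p_i = a_i*p_{i-1} + p_{i-2}, q_i = a_i*q_{i-1} + q_{i-2} with p_{-2}=0, p_{-1}=1, q_{-2}=1, q_{-1}=0), until the denominator exceeds 26:
  i=0: a_0=1, p_0 = 1*1 + 0 = 1, q_0 = 1*0 + 1 = 1.
  i=1: a_1=2, p_1 = 2*1 + 1 = 3, q_1 = 2*1 + 0 = 2.
  i=2: a_2=1, p_2 = 1*3 + 1 = 4, q_2 = 1*2 + 1 = 3.
  i=3: a_3=5, p_3 = 5*4 + 3 = 23, q_3 = 5*3 + 2 = 17.
  i=4: a_4=1, p_4 = 1*23 + 4 = 27, q_4 = 1*17 + 3 = 20.
  i=5: a_5=2, p_5 = 2*27 + 23 = 77, q_5 = 2*20 + 17 = 57.
q_5 = 57 > 26, so the last convergent with denominator <= 26 is p_4/q_4 = 27/20.
The closest fraction with denominator <= 26 is either p_4/q_4 or the intermediate fraction (k*p_4 + p_3)/(k*q_4 + q_3) with the largest k >= 1 whose denominator stays <= 26; these approach x as k grows, and every other convergent or intermediate fraction in range is farther away.
Largest k: floor((26 - q_3)/q_4) = floor((26 - 17)/20) = 0.
Since k = 0, no intermediate fraction beyond p_4/q_4 has denominator <= 26, so the convergent 27/20 is the closest (its error is |181*20 - 27*134|/(134*20) = 2/2680).

27/20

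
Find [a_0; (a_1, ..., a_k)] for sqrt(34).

Write x_i = (sqrt(34) + m_i)/d_i with (m_0, d_0) = (0, 1). a_0 = floor(sqrt(34)) = 5, since 5^2 = 25 <= 34 < 36 = 6^2.
Iterate m_{i+1} = d_i*a_i - m_i, d_{i+1} = (34 - m_{i+1}^2)/d_i, a_{i+1} = floor((a_0 + m_{i+1})/d_{i+1}):
  m_1 = 1*5 - 0 = 5, d_1 = (34 - 5^2)/1 = 9/1 = 9, a_1 = floor((5 + 5)/9) = 1.
  m_2 = 9*1 - 5 = 4, d_2 = (34 - 4^2)/9 = 18/9 = 2, a_2 = floor((5 + 4)/2) = 4.
  m_3 = 2*4 - 4 = 4, d_3 = (34 - 4^2)/2 = 18/2 = 9, a_3 = floor((5 + 4)/9) = 1.
  m_4 = 9*1 - 4 = 5, d_4 = (34 - 5^2)/9 = 9/9 = 1, a_4 = floor((5 + 5)/1) = 10.
  m_5 = 1*10 - 5 = 5, d_5 = (34 - 5^2)/1 = 9/1 = 9: (m_5, d_5) = (m_1, d_1) = (5, 9), so from here the quotients repeat a_1, ..., a_4; the period length is 4.
Hence the expansion of sqrt(34) is a_0 = 5 followed by the repeating block 1, 4, 1, 10 (period 4).

[5; (1, 4, 1, 10)]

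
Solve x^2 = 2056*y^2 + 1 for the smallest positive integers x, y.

First expand sqrt(2056) as a continued fraction. With x_i = (sqrt(2056) + m_i)/d_i and (m_0, d_0) = (0, 1): a_0 = floor(sqrt(2056)) = 45, since 45^2 = 2025 <= 2056 < 2116 = 46^2.
Iterate m_{i+1} = d_i*a_i - m_i, d_{i+1} = (2056 - m_{i+1}^2)/d_i, a_{i+1} = floor((a_0 + m_{i+1})/d_{i+1}):
  m_1 = 1*45 - 0 = 45, d_1 = (2056 - 45^2)/1 = 31/1 = 31, a_1 = floor((45 + 45)/31) = 2.
  m_2 = 31*2 - 45 = 17, d_2 = (2056 - 17^2)/31 = 1767/31 = 57, a_2 = floor((45 + 17)/57) = 1.
  m_3 = 57*1 - 17 = 40, d_3 = (2056 - 40^2)/57 = 456/57 = 8, a_3 = floor((45 + 40)/8) = 10.
  m_4 = 8*10 - 40 = 40, d_4 = (2056 - 40^2)/8 = 456/8 = 57, a_4 = floor((45 + 40)/57) = 1.
  m_5 = 57*1 - 40 = 17, d_5 = (2056 - 17^2)/57 = 1767/57 = 31, a_5 = floor((45 + 17)/31) = 2.
  m_6 = 31*2 - 17 = 45, d_6 = (2056 - 45^2)/31 = 31/31 = 1, a_6 = floor((45 + 45)/1) = 90.
  m_7 = 1*90 - 45 = 45, d_7 = (2056 - 45^2)/1 = 31/1 = 31: (m_7, d_7) = (m_1, d_1) = (45, 31), so from here the quotients repeat a_1, ..., a_6; the period length is 6.
So sqrt(2056) = [45; (2, 1, 10, 1, 2, 90)] with period length k = 6.
k is even, so the fundamental solution of x^2 - 2056y^2 = 1 is (p_{k-1}, q_{k-1}) = (p_5, q_5); compute convergents through index 5.
Convergents (p_i = a_i*p_{i-1} + p_{i-2}, q_i = a_i*q_{i-1} + q_{i-2} with p_{-2}=0, p_{-1}=1, q_{-2}=1, q_{-1}=0):
  i=0: a_0=45, p_0 = 45*1 + 0 = 45, q_0 = 45*0 + 1 = 1.
  i=1: a_1=2, p_1 = 2*45 + 1 = 91, q_1 = 2*1 + 0 = 2.
  i=2: a_2=1, p_2 = 1*91 + 45 = 136, q_2 = 1*2 + 1 = 3.
  i=3: a_3=10, p_3 = 10*136 + 91 = 1451, q_3 = 10*3 + 2 = 32.
  i=4: a_4=1, p_4 = 1*1451 + 136 = 1587, q_4 = 1*32 + 3 = 35.
  i=5: a_5=2, p_5 = 2*1587 + 1451 = 4625, q_5 = 2*35 + 32 = 102.
Check: 4625^2 - 2056*102^2 = 21390625 - 21390624 = 1, so (x, y) = (4625, 102) solves the equation, and by the theorem it is the least positive solution.

(x, y) = (4625, 102)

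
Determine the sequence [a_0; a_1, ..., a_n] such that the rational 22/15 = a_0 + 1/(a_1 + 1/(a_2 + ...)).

[1; 2, 7]

Run the Euclidean algorithm on 22 and 15; the successive quotients are the partial quotients a_0, a_1, ... (each step inverts the fractional part left over by the previous one):
  22 = 1*15 + 7, so a_0 = 1.
  15 = 2*7 + 1, so a_1 = 2.
  7 = 7*1 + 0, so a_2 = 7.
The remainder reaches 0 after 3 divisions, so the expansion has 3 partial quotients, read off in order.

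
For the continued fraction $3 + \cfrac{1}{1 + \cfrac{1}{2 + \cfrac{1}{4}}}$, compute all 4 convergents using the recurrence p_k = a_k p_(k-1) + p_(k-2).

3/1, 4/1, 11/3, 48/13

Using the convergent recurrence p_i = a_i*p_{i-1} + p_{i-2}, q_i = a_i*q_{i-1} + q_{i-2} with p_{-2}=0, p_{-1}=1, q_{-2}=1, q_{-1}=0:
  i=0: a_0=3, p_0 = 3*1 + 0 = 3, q_0 = 3*0 + 1 = 1.
  i=1: a_1=1, p_1 = 1*3 + 1 = 4, q_1 = 1*1 + 0 = 1.
  i=2: a_2=2, p_2 = 2*4 + 3 = 11, q_2 = 2*1 + 1 = 3.
  i=3: a_3=4, p_3 = 4*11 + 4 = 48, q_3 = 4*3 + 1 = 13.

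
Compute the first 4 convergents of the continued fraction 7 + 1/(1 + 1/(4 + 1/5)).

Using the convergent recurrence p_i = a_i*p_{i-1} + p_{i-2}, q_i = a_i*q_{i-1} + q_{i-2} with p_{-2}=0, p_{-1}=1, q_{-2}=1, q_{-1}=0:
  i=0: a_0=7, p_0 = 7*1 + 0 = 7, q_0 = 7*0 + 1 = 1.
  i=1: a_1=1, p_1 = 1*7 + 1 = 8, q_1 = 1*1 + 0 = 1.
  i=2: a_2=4, p_2 = 4*8 + 7 = 39, q_2 = 4*1 + 1 = 5.
  i=3: a_3=5, p_3 = 5*39 + 8 = 203, q_3 = 5*5 + 1 = 26.

7/1, 8/1, 39/5, 203/26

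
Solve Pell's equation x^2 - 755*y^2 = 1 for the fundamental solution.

First expand sqrt(755) as a continued fraction. With x_i = (sqrt(755) + m_i)/d_i and (m_0, d_0) = (0, 1): a_0 = floor(sqrt(755)) = 27, since 27^2 = 729 <= 755 < 784 = 28^2.
Iterate m_{i+1} = d_i*a_i - m_i, d_{i+1} = (755 - m_{i+1}^2)/d_i, a_{i+1} = floor((a_0 + m_{i+1})/d_{i+1}):
  m_1 = 1*27 - 0 = 27, d_1 = (755 - 27^2)/1 = 26/1 = 26, a_1 = floor((27 + 27)/26) = 2.
  m_2 = 26*2 - 27 = 25, d_2 = (755 - 25^2)/26 = 130/26 = 5, a_2 = floor((27 + 25)/5) = 10.
  m_3 = 5*10 - 25 = 25, d_3 = (755 - 25^2)/5 = 130/5 = 26, a_3 = floor((27 + 25)/26) = 2.
  m_4 = 26*2 - 25 = 27, d_4 = (755 - 27^2)/26 = 26/26 = 1, a_4 = floor((27 + 27)/1) = 54.
  m_5 = 1*54 - 27 = 27, d_5 = (755 - 27^2)/1 = 26/1 = 26: (m_5, d_5) = (m_1, d_1) = (27, 26), so from here the quotients repeat a_1, ..., a_4; the period length is 4.
So sqrt(755) = [27; (2, 10, 2, 54)] with period length k = 4.
k is even, so the fundamental solution of x^2 - 755y^2 = 1 is (p_{k-1}, q_{k-1}) = (p_3, q_3); compute convergents through index 3.
Convergents (p_i = a_i*p_{i-1} + p_{i-2}, q_i = a_i*q_{i-1} + q_{i-2} with p_{-2}=0, p_{-1}=1, q_{-2}=1, q_{-1}=0):
  i=0: a_0=27, p_0 = 27*1 + 0 = 27, q_0 = 27*0 + 1 = 1.
  i=1: a_1=2, p_1 = 2*27 + 1 = 55, q_1 = 2*1 + 0 = 2.
  i=2: a_2=10, p_2 = 10*55 + 27 = 577, q_2 = 10*2 + 1 = 21.
  i=3: a_3=2, p_3 = 2*577 + 55 = 1209, q_3 = 2*21 + 2 = 44.
Check: 1209^2 - 755*44^2 = 1461681 - 1461680 = 1, so (x, y) = (1209, 44) solves the equation, and by the theorem it is the least positive solution.

(x, y) = (1209, 44)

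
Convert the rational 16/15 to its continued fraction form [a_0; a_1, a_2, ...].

Run the Euclidean algorithm on 16 and 15; the successive quotients are the partial quotients a_0, a_1, ... (each step inverts the fractional part left over by the previous one):
  16 = 1*15 + 1, so a_0 = 1.
  15 = 15*1 + 0, so a_1 = 15.
The remainder reaches 0 after 2 divisions, so the expansion has 2 partial quotients, read off in order.

[1; 15]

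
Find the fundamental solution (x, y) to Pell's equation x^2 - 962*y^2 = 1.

First expand sqrt(962) as a continued fraction. With x_i = (sqrt(962) + m_i)/d_i and (m_0, d_0) = (0, 1): a_0 = floor(sqrt(962)) = 31, since 31^2 = 961 <= 962 < 1024 = 32^2.
Iterate m_{i+1} = d_i*a_i - m_i, d_{i+1} = (962 - m_{i+1}^2)/d_i, a_{i+1} = floor((a_0 + m_{i+1})/d_{i+1}):
  m_1 = 1*31 - 0 = 31, d_1 = (962 - 31^2)/1 = 1/1 = 1, a_1 = floor((31 + 31)/1) = 62.
  m_2 = 1*62 - 31 = 31, d_2 = (962 - 31^2)/1 = 1/1 = 1: (m_2, d_2) = (m_1, d_1) = (31, 1), so from here the quotient a_1 repeats; the period length is 1.
So sqrt(962) = [31; (62)] with period length k = 1.
k is odd, so (p_{k-1}, q_{k-1}) only solves x^2 - 962y^2 = -1 and the fundamental solution of x^2 - 962y^2 = 1 is (p_{2k-1}, q_{2k-1}) = (p_1, q_1); compute convergents through index 1, running through the period twice.
Convergents (p_i = a_i*p_{i-1} + p_{i-2}, q_i = a_i*q_{i-1} + q_{i-2} with p_{-2}=0, p_{-1}=1, q_{-2}=1, q_{-1}=0):
  i=0: a_0=31, p_0 = 31*1 + 0 = 31, q_0 = 31*0 + 1 = 1.
  i=1: a_1=62, p_1 = 62*31 + 1 = 1923, q_1 = 62*1 + 0 = 62.
Indeed p_0^2 - 962*q_0^2 = 961 - 962 = -1, not +1.
Check: 1923^2 - 962*62^2 = 3697929 - 3697928 = 1, so (x, y) = (1923, 62) solves the equation, and by the theorem it is the least positive solution.

(x, y) = (1923, 62)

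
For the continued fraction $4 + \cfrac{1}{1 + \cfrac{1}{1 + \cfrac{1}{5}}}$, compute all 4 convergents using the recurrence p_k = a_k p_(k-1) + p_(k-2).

Using the convergent recurrence p_i = a_i*p_{i-1} + p_{i-2}, q_i = a_i*q_{i-1} + q_{i-2} with p_{-2}=0, p_{-1}=1, q_{-2}=1, q_{-1}=0:
  i=0: a_0=4, p_0 = 4*1 + 0 = 4, q_0 = 4*0 + 1 = 1.
  i=1: a_1=1, p_1 = 1*4 + 1 = 5, q_1 = 1*1 + 0 = 1.
  i=2: a_2=1, p_2 = 1*5 + 4 = 9, q_2 = 1*1 + 1 = 2.
  i=3: a_3=5, p_3 = 5*9 + 5 = 50, q_3 = 5*2 + 1 = 11.

4/1, 5/1, 9/2, 50/11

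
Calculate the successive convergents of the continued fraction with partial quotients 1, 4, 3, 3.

Using the convergent recurrence p_i = a_i*p_{i-1} + p_{i-2}, q_i = a_i*q_{i-1} + q_{i-2} with p_{-2}=0, p_{-1}=1, q_{-2}=1, q_{-1}=0:
  i=0: a_0=1, p_0 = 1*1 + 0 = 1, q_0 = 1*0 + 1 = 1.
  i=1: a_1=4, p_1 = 4*1 + 1 = 5, q_1 = 4*1 + 0 = 4.
  i=2: a_2=3, p_2 = 3*5 + 1 = 16, q_2 = 3*4 + 1 = 13.
  i=3: a_3=3, p_3 = 3*16 + 5 = 53, q_3 = 3*13 + 4 = 43.

1/1, 5/4, 16/13, 53/43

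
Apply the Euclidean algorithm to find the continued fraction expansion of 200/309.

[0; 1, 1, 1, 5, 18]

Run the Euclidean algorithm on 200 and 309; the successive quotients are the partial quotients a_0, a_1, ... (each step inverts the fractional part left over by the previous one):
  200 = 0*309 + 200, so a_0 = 0.
  309 = 1*200 + 109, so a_1 = 1.
  200 = 1*109 + 91, so a_2 = 1.
  109 = 1*91 + 18, so a_3 = 1.
  91 = 5*18 + 1, so a_4 = 5.
  18 = 18*1 + 0, so a_5 = 18.
The remainder reaches 0 after 6 divisions, so the expansion has 6 partial quotients, read off in order.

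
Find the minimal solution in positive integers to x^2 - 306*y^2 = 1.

First expand sqrt(306) as a continued fraction. With x_i = (sqrt(306) + m_i)/d_i and (m_0, d_0) = (0, 1): a_0 = floor(sqrt(306)) = 17, since 17^2 = 289 <= 306 < 324 = 18^2.
Iterate m_{i+1} = d_i*a_i - m_i, d_{i+1} = (306 - m_{i+1}^2)/d_i, a_{i+1} = floor((a_0 + m_{i+1})/d_{i+1}):
  m_1 = 1*17 - 0 = 17, d_1 = (306 - 17^2)/1 = 17/1 = 17, a_1 = floor((17 + 17)/17) = 2.
  m_2 = 17*2 - 17 = 17, d_2 = (306 - 17^2)/17 = 17/17 = 1, a_2 = floor((17 + 17)/1) = 34.
  m_3 = 1*34 - 17 = 17, d_3 = (306 - 17^2)/1 = 17/1 = 17: (m_3, d_3) = (m_1, d_1) = (17, 17), so from here the quotients repeat a_1, a_2; the period length is 2.
So sqrt(306) = [17; (2, 34)] with period length k = 2.
k is even, so the fundamental solution of x^2 - 306y^2 = 1 is (p_{k-1}, q_{k-1}) = (p_1, q_1); compute convergents through index 1.
Convergents (p_i = a_i*p_{i-1} + p_{i-2}, q_i = a_i*q_{i-1} + q_{i-2} with p_{-2}=0, p_{-1}=1, q_{-2}=1, q_{-1}=0):
  i=0: a_0=17, p_0 = 17*1 + 0 = 17, q_0 = 17*0 + 1 = 1.
  i=1: a_1=2, p_1 = 2*17 + 1 = 35, q_1 = 2*1 + 0 = 2.
Check: 35^2 - 306*2^2 = 1225 - 1224 = 1, so (x, y) = (35, 2) solves the equation, and by the theorem it is the least positive solution.

(x, y) = (35, 2)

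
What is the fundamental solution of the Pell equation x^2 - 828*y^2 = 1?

(x, y) = (1151, 40)

First expand sqrt(828) as a continued fraction. With x_i = (sqrt(828) + m_i)/d_i and (m_0, d_0) = (0, 1): a_0 = floor(sqrt(828)) = 28, since 28^2 = 784 <= 828 < 841 = 29^2.
Iterate m_{i+1} = d_i*a_i - m_i, d_{i+1} = (828 - m_{i+1}^2)/d_i, a_{i+1} = floor((a_0 + m_{i+1})/d_{i+1}):
  m_1 = 1*28 - 0 = 28, d_1 = (828 - 28^2)/1 = 44/1 = 44, a_1 = floor((28 + 28)/44) = 1.
  m_2 = 44*1 - 28 = 16, d_2 = (828 - 16^2)/44 = 572/44 = 13, a_2 = floor((28 + 16)/13) = 3.
  m_3 = 13*3 - 16 = 23, d_3 = (828 - 23^2)/13 = 299/13 = 23, a_3 = floor((28 + 23)/23) = 2.
  m_4 = 23*2 - 23 = 23, d_4 = (828 - 23^2)/23 = 299/23 = 13, a_4 = floor((28 + 23)/13) = 3.
  m_5 = 13*3 - 23 = 16, d_5 = (828 - 16^2)/13 = 572/13 = 44, a_5 = floor((28 + 16)/44) = 1.
  m_6 = 44*1 - 16 = 28, d_6 = (828 - 28^2)/44 = 44/44 = 1, a_6 = floor((28 + 28)/1) = 56.
  m_7 = 1*56 - 28 = 28, d_7 = (828 - 28^2)/1 = 44/1 = 44: (m_7, d_7) = (m_1, d_1) = (28, 44), so from here the quotients repeat a_1, ..., a_6; the period length is 6.
So sqrt(828) = [28; (1, 3, 2, 3, 1, 56)] with period length k = 6.
k is even, so the fundamental solution of x^2 - 828y^2 = 1 is (p_{k-1}, q_{k-1}) = (p_5, q_5); compute convergents through index 5.
Convergents (p_i = a_i*p_{i-1} + p_{i-2}, q_i = a_i*q_{i-1} + q_{i-2} with p_{-2}=0, p_{-1}=1, q_{-2}=1, q_{-1}=0):
  i=0: a_0=28, p_0 = 28*1 + 0 = 28, q_0 = 28*0 + 1 = 1.
  i=1: a_1=1, p_1 = 1*28 + 1 = 29, q_1 = 1*1 + 0 = 1.
  i=2: a_2=3, p_2 = 3*29 + 28 = 115, q_2 = 3*1 + 1 = 4.
  i=3: a_3=2, p_3 = 2*115 + 29 = 259, q_3 = 2*4 + 1 = 9.
  i=4: a_4=3, p_4 = 3*259 + 115 = 892, q_4 = 3*9 + 4 = 31.
  i=5: a_5=1, p_5 = 1*892 + 259 = 1151, q_5 = 1*31 + 9 = 40.
Check: 1151^2 - 828*40^2 = 1324801 - 1324800 = 1, so (x, y) = (1151, 40) solves the equation, and by the theorem it is the least positive solution.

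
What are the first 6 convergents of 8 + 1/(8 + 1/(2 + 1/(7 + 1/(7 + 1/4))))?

8/1, 65/8, 138/17, 1031/127, 7355/906, 30451/3751

Using the convergent recurrence p_i = a_i*p_{i-1} + p_{i-2}, q_i = a_i*q_{i-1} + q_{i-2} with p_{-2}=0, p_{-1}=1, q_{-2}=1, q_{-1}=0:
  i=0: a_0=8, p_0 = 8*1 + 0 = 8, q_0 = 8*0 + 1 = 1.
  i=1: a_1=8, p_1 = 8*8 + 1 = 65, q_1 = 8*1 + 0 = 8.
  i=2: a_2=2, p_2 = 2*65 + 8 = 138, q_2 = 2*8 + 1 = 17.
  i=3: a_3=7, p_3 = 7*138 + 65 = 1031, q_3 = 7*17 + 8 = 127.
  i=4: a_4=7, p_4 = 7*1031 + 138 = 7355, q_4 = 7*127 + 17 = 906.
  i=5: a_5=4, p_5 = 4*7355 + 1031 = 30451, q_5 = 4*906 + 127 = 3751.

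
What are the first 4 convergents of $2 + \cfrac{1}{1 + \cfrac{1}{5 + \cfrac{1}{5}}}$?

Using the convergent recurrence p_i = a_i*p_{i-1} + p_{i-2}, q_i = a_i*q_{i-1} + q_{i-2} with p_{-2}=0, p_{-1}=1, q_{-2}=1, q_{-1}=0:
  i=0: a_0=2, p_0 = 2*1 + 0 = 2, q_0 = 2*0 + 1 = 1.
  i=1: a_1=1, p_1 = 1*2 + 1 = 3, q_1 = 1*1 + 0 = 1.
  i=2: a_2=5, p_2 = 5*3 + 2 = 17, q_2 = 5*1 + 1 = 6.
  i=3: a_3=5, p_3 = 5*17 + 3 = 88, q_3 = 5*6 + 1 = 31.

2/1, 3/1, 17/6, 88/31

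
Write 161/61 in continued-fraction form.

[2; 1, 1, 1, 3, 2, 2]

Run the Euclidean algorithm on 161 and 61; the successive quotients are the partial quotients a_0, a_1, ... (each step inverts the fractional part left over by the previous one):
  161 = 2*61 + 39, so a_0 = 2.
  61 = 1*39 + 22, so a_1 = 1.
  39 = 1*22 + 17, so a_2 = 1.
  22 = 1*17 + 5, so a_3 = 1.
  17 = 3*5 + 2, so a_4 = 3.
  5 = 2*2 + 1, so a_5 = 2.
  2 = 2*1 + 0, so a_6 = 2.
The remainder reaches 0 after 7 divisions, so the expansion has 7 partial quotients, read off in order.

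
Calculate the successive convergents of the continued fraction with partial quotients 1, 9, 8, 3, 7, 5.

Using the convergent recurrence p_i = a_i*p_{i-1} + p_{i-2}, q_i = a_i*q_{i-1} + q_{i-2} with p_{-2}=0, p_{-1}=1, q_{-2}=1, q_{-1}=0:
  i=0: a_0=1, p_0 = 1*1 + 0 = 1, q_0 = 1*0 + 1 = 1.
  i=1: a_1=9, p_1 = 9*1 + 1 = 10, q_1 = 9*1 + 0 = 9.
  i=2: a_2=8, p_2 = 8*10 + 1 = 81, q_2 = 8*9 + 1 = 73.
  i=3: a_3=3, p_3 = 3*81 + 10 = 253, q_3 = 3*73 + 9 = 228.
  i=4: a_4=7, p_4 = 7*253 + 81 = 1852, q_4 = 7*228 + 73 = 1669.
  i=5: a_5=5, p_5 = 5*1852 + 253 = 9513, q_5 = 5*1669 + 228 = 8573.

1/1, 10/9, 81/73, 253/228, 1852/1669, 9513/8573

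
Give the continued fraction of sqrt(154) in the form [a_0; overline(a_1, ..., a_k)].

[12; overline(2, 2, 3, 1, 2, 1, 3, 2, 2, 24)]

Write x_i = (sqrt(154) + m_i)/d_i with (m_0, d_0) = (0, 1). a_0 = floor(sqrt(154)) = 12, since 12^2 = 144 <= 154 < 169 = 13^2.
Iterate m_{i+1} = d_i*a_i - m_i, d_{i+1} = (154 - m_{i+1}^2)/d_i, a_{i+1} = floor((a_0 + m_{i+1})/d_{i+1}):
  m_1 = 1*12 - 0 = 12, d_1 = (154 - 12^2)/1 = 10/1 = 10, a_1 = floor((12 + 12)/10) = 2.
  m_2 = 10*2 - 12 = 8, d_2 = (154 - 8^2)/10 = 90/10 = 9, a_2 = floor((12 + 8)/9) = 2.
  m_3 = 9*2 - 8 = 10, d_3 = (154 - 10^2)/9 = 54/9 = 6, a_3 = floor((12 + 10)/6) = 3.
  m_4 = 6*3 - 10 = 8, d_4 = (154 - 8^2)/6 = 90/6 = 15, a_4 = floor((12 + 8)/15) = 1.
  m_5 = 15*1 - 8 = 7, d_5 = (154 - 7^2)/15 = 105/15 = 7, a_5 = floor((12 + 7)/7) = 2.
  m_6 = 7*2 - 7 = 7, d_6 = (154 - 7^2)/7 = 105/7 = 15, a_6 = floor((12 + 7)/15) = 1.
  m_7 = 15*1 - 7 = 8, d_7 = (154 - 8^2)/15 = 90/15 = 6, a_7 = floor((12 + 8)/6) = 3.
  m_8 = 6*3 - 8 = 10, d_8 = (154 - 10^2)/6 = 54/6 = 9, a_8 = floor((12 + 10)/9) = 2.
  m_9 = 9*2 - 10 = 8, d_9 = (154 - 8^2)/9 = 90/9 = 10, a_9 = floor((12 + 8)/10) = 2.
  m_10 = 10*2 - 8 = 12, d_10 = (154 - 12^2)/10 = 10/10 = 1, a_10 = floor((12 + 12)/1) = 24.
  m_11 = 1*24 - 12 = 12, d_11 = (154 - 12^2)/1 = 10/1 = 10: (m_11, d_11) = (m_1, d_1) = (12, 10), so from here the quotients repeat a_1, ..., a_10; the period length is 10.
Hence the expansion of sqrt(154) is a_0 = 12 followed by the repeating block 2, 2, 3, 1, 2, 1, 3, 2, 2, 24 (period 10).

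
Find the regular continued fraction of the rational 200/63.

Run the Euclidean algorithm on 200 and 63; the successive quotients are the partial quotients a_0, a_1, ... (each step inverts the fractional part left over by the previous one):
  200 = 3*63 + 11, so a_0 = 3.
  63 = 5*11 + 8, so a_1 = 5.
  11 = 1*8 + 3, so a_2 = 1.
  8 = 2*3 + 2, so a_3 = 2.
  3 = 1*2 + 1, so a_4 = 1.
  2 = 2*1 + 0, so a_5 = 2.
The remainder reaches 0 after 6 divisions, so the expansion has 6 partial quotients, read off in order.

[3; 5, 1, 2, 1, 2]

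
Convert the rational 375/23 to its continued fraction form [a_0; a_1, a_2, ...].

Run the Euclidean algorithm on 375 and 23; the successive quotients are the partial quotients a_0, a_1, ... (each step inverts the fractional part left over by the previous one):
  375 = 16*23 + 7, so a_0 = 16.
  23 = 3*7 + 2, so a_1 = 3.
  7 = 3*2 + 1, so a_2 = 3.
  2 = 2*1 + 0, so a_3 = 2.
The remainder reaches 0 after 4 divisions, so the expansion has 4 partial quotients, read off in order.

[16; 3, 3, 2]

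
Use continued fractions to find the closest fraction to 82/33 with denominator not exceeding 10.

Expand x = 82/33 as a continued fraction with the Euclidean algorithm:
  82 = 2*33 + 16, so a_0 = 2.
  33 = 2*16 + 1, so a_1 = 2.
  16 = 16*1 + 0, so a_2 = 16.
so x = [2; 2, 16].
Convergents (p_i = a_i*p_{i-1} + p_{i-2}, q_i = a_i*q_{i-1} + q_{i-2} with p_{-2}=0, p_{-1}=1, q_{-2}=1, q_{-1}=0), until the denominator exceeds 10:
  i=0: a_0=2, p_0 = 2*1 + 0 = 2, q_0 = 2*0 + 1 = 1.
  i=1: a_1=2, p_1 = 2*2 + 1 = 5, q_1 = 2*1 + 0 = 2.
  i=2: a_2=16, p_2 = 16*5 + 2 = 82, q_2 = 16*2 + 1 = 33.
q_2 = 33 > 10, so the last convergent with denominator <= 10 is p_1/q_1 = 5/2.
The closest fraction with denominator <= 10 is either p_1/q_1 or the intermediate fraction (k*p_1 + p_0)/(k*q_1 + q_0) with the largest k >= 1 whose denominator stays <= 10; these approach x as k grows, and every other convergent or intermediate fraction in range is farther away.
Largest k: floor((10 - q_0)/q_1) = floor((10 - 1)/2) = 4.
That gives (4*5 + 2)/(4*2 + 1) = 22/9.
Compare the errors: |x - 5/2| = |82*2 - 5*33|/(33*2) = 1/66, and |x - 22/9| = |82*9 - 22*33|/(33*9) = 12/297.
Cross-multiplying, 1*297 = 297 < 792 = 12*66, so 1/66 is smaller: the convergent 5/2 is closer to x than 22/9.

5/2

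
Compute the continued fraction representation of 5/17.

[0; 3, 2, 2]

Run the Euclidean algorithm on 5 and 17; the successive quotients are the partial quotients a_0, a_1, ... (each step inverts the fractional part left over by the previous one):
  5 = 0*17 + 5, so a_0 = 0.
  17 = 3*5 + 2, so a_1 = 3.
  5 = 2*2 + 1, so a_2 = 2.
  2 = 2*1 + 0, so a_3 = 2.
The remainder reaches 0 after 4 divisions, so the expansion has 4 partial quotients, read off in order.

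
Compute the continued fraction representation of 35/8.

Run the Euclidean algorithm on 35 and 8; the successive quotients are the partial quotients a_0, a_1, ... (each step inverts the fractional part left over by the previous one):
  35 = 4*8 + 3, so a_0 = 4.
  8 = 2*3 + 2, so a_1 = 2.
  3 = 1*2 + 1, so a_2 = 1.
  2 = 2*1 + 0, so a_3 = 2.
The remainder reaches 0 after 4 divisions, so the expansion has 4 partial quotients, read off in order.

[4; 2, 1, 2]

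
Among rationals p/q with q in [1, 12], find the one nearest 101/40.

28/11

Expand x = 101/40 as a continued fraction with the Euclidean algorithm:
  101 = 2*40 + 21, so a_0 = 2.
  40 = 1*21 + 19, so a_1 = 1.
  21 = 1*19 + 2, so a_2 = 1.
  19 = 9*2 + 1, so a_3 = 9.
  2 = 2*1 + 0, so a_4 = 2.
so x = [2; 1, 1, 9, 2].
Convergents (p_i = a_i*p_{i-1} + p_{i-2}, q_i = a_i*q_{i-1} + q_{i-2} with p_{-2}=0, p_{-1}=1, q_{-2}=1, q_{-1}=0), until the denominator exceeds 12:
  i=0: a_0=2, p_0 = 2*1 + 0 = 2, q_0 = 2*0 + 1 = 1.
  i=1: a_1=1, p_1 = 1*2 + 1 = 3, q_1 = 1*1 + 0 = 1.
  i=2: a_2=1, p_2 = 1*3 + 2 = 5, q_2 = 1*1 + 1 = 2.
  i=3: a_3=9, p_3 = 9*5 + 3 = 48, q_3 = 9*2 + 1 = 19.
q_3 = 19 > 12, so the last convergent with denominator <= 12 is p_2/q_2 = 5/2.
The closest fraction with denominator <= 12 is either p_2/q_2 or the intermediate fraction (k*p_2 + p_1)/(k*q_2 + q_1) with the largest k >= 1 whose denominator stays <= 12; these approach x as k grows, and every other convergent or intermediate fraction in range is farther away.
Largest k: floor((12 - q_1)/q_2) = floor((12 - 1)/2) = 5.
That gives (5*5 + 3)/(5*2 + 1) = 28/11.
Compare the errors: |x - 5/2| = |101*2 - 5*40|/(40*2) = 2/80, and |x - 28/11| = |101*11 - 28*40|/(40*11) = 9/440.
Cross-multiplying, 9*80 = 720 < 880 = 2*440, so 9/440 is smaller: the intermediate fraction 28/11 is closer to x than 5/2.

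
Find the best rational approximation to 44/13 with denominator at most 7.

Expand x = 44/13 as a continued fraction with the Euclidean algorithm:
  44 = 3*13 + 5, so a_0 = 3.
  13 = 2*5 + 3, so a_1 = 2.
  5 = 1*3 + 2, so a_2 = 1.
  3 = 1*2 + 1, so a_3 = 1.
  2 = 2*1 + 0, so a_4 = 2.
so x = [3; 2, 1, 1, 2].
Convergents (p_i = a_i*p_{i-1} + p_{i-2}, q_i = a_i*q_{i-1} + q_{i-2} with p_{-2}=0, p_{-1}=1, q_{-2}=1, q_{-1}=0), until the denominator exceeds 7:
  i=0: a_0=3, p_0 = 3*1 + 0 = 3, q_0 = 3*0 + 1 = 1.
  i=1: a_1=2, p_1 = 2*3 + 1 = 7, q_1 = 2*1 + 0 = 2.
  i=2: a_2=1, p_2 = 1*7 + 3 = 10, q_2 = 1*2 + 1 = 3.
  i=3: a_3=1, p_3 = 1*10 + 7 = 17, q_3 = 1*3 + 2 = 5.
  i=4: a_4=2, p_4 = 2*17 + 10 = 44, q_4 = 2*5 + 3 = 13.
q_4 = 13 > 7, so the last convergent with denominator <= 7 is p_3/q_3 = 17/5.
The closest fraction with denominator <= 7 is either p_3/q_3 or the intermediate fraction (k*p_3 + p_2)/(k*q_3 + q_2) with the largest k >= 1 whose denominator stays <= 7; these approach x as k grows, and every other convergent or intermediate fraction in range is farther away.
Largest k: floor((7 - q_2)/q_3) = floor((7 - 3)/5) = 0.
Since k = 0, no intermediate fraction beyond p_3/q_3 has denominator <= 7, so the convergent 17/5 is the closest (its error is |44*5 - 17*13|/(13*5) = 1/65).

17/5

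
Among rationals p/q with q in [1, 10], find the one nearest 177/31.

40/7

Expand x = 177/31 as a continued fraction with the Euclidean algorithm:
  177 = 5*31 + 22, so a_0 = 5.
  31 = 1*22 + 9, so a_1 = 1.
  22 = 2*9 + 4, so a_2 = 2.
  9 = 2*4 + 1, so a_3 = 2.
  4 = 4*1 + 0, so a_4 = 4.
so x = [5; 1, 2, 2, 4].
Convergents (p_i = a_i*p_{i-1} + p_{i-2}, q_i = a_i*q_{i-1} + q_{i-2} with p_{-2}=0, p_{-1}=1, q_{-2}=1, q_{-1}=0), until the denominator exceeds 10:
  i=0: a_0=5, p_0 = 5*1 + 0 = 5, q_0 = 5*0 + 1 = 1.
  i=1: a_1=1, p_1 = 1*5 + 1 = 6, q_1 = 1*1 + 0 = 1.
  i=2: a_2=2, p_2 = 2*6 + 5 = 17, q_2 = 2*1 + 1 = 3.
  i=3: a_3=2, p_3 = 2*17 + 6 = 40, q_3 = 2*3 + 1 = 7.
  i=4: a_4=4, p_4 = 4*40 + 17 = 177, q_4 = 4*7 + 3 = 31.
q_4 = 31 > 10, so the last convergent with denominator <= 10 is p_3/q_3 = 40/7.
The closest fraction with denominator <= 10 is either p_3/q_3 or the intermediate fraction (k*p_3 + p_2)/(k*q_3 + q_2) with the largest k >= 1 whose denominator stays <= 10; these approach x as k grows, and every other convergent or intermediate fraction in range is farther away.
Largest k: floor((10 - q_2)/q_3) = floor((10 - 3)/7) = 1.
That gives (1*40 + 17)/(1*7 + 3) = 57/10.
Compare the errors: |x - 40/7| = |177*7 - 40*31|/(31*7) = 1/217, and |x - 57/10| = |177*10 - 57*31|/(31*10) = 3/310.
Cross-multiplying, 1*310 = 310 < 651 = 3*217, so 1/217 is smaller: the convergent 40/7 is closer to x than 57/10.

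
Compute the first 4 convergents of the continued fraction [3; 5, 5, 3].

Using the convergent recurrence p_i = a_i*p_{i-1} + p_{i-2}, q_i = a_i*q_{i-1} + q_{i-2} with p_{-2}=0, p_{-1}=1, q_{-2}=1, q_{-1}=0:
  i=0: a_0=3, p_0 = 3*1 + 0 = 3, q_0 = 3*0 + 1 = 1.
  i=1: a_1=5, p_1 = 5*3 + 1 = 16, q_1 = 5*1 + 0 = 5.
  i=2: a_2=5, p_2 = 5*16 + 3 = 83, q_2 = 5*5 + 1 = 26.
  i=3: a_3=3, p_3 = 3*83 + 16 = 265, q_3 = 3*26 + 5 = 83.

3/1, 16/5, 83/26, 265/83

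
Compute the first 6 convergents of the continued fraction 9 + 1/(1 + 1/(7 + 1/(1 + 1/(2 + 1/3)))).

9/1, 10/1, 79/8, 89/9, 257/26, 860/87

Using the convergent recurrence p_i = a_i*p_{i-1} + p_{i-2}, q_i = a_i*q_{i-1} + q_{i-2} with p_{-2}=0, p_{-1}=1, q_{-2}=1, q_{-1}=0:
  i=0: a_0=9, p_0 = 9*1 + 0 = 9, q_0 = 9*0 + 1 = 1.
  i=1: a_1=1, p_1 = 1*9 + 1 = 10, q_1 = 1*1 + 0 = 1.
  i=2: a_2=7, p_2 = 7*10 + 9 = 79, q_2 = 7*1 + 1 = 8.
  i=3: a_3=1, p_3 = 1*79 + 10 = 89, q_3 = 1*8 + 1 = 9.
  i=4: a_4=2, p_4 = 2*89 + 79 = 257, q_4 = 2*9 + 8 = 26.
  i=5: a_5=3, p_5 = 3*257 + 89 = 860, q_5 = 3*26 + 9 = 87.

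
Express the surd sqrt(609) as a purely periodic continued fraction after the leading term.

[24; (1, 2, 9, 1, 1, 6, 1, 1, 9, 2, 1, 48)]

Write x_i = (sqrt(609) + m_i)/d_i with (m_0, d_0) = (0, 1). a_0 = floor(sqrt(609)) = 24, since 24^2 = 576 <= 609 < 625 = 25^2.
Iterate m_{i+1} = d_i*a_i - m_i, d_{i+1} = (609 - m_{i+1}^2)/d_i, a_{i+1} = floor((a_0 + m_{i+1})/d_{i+1}):
  m_1 = 1*24 - 0 = 24, d_1 = (609 - 24^2)/1 = 33/1 = 33, a_1 = floor((24 + 24)/33) = 1.
  m_2 = 33*1 - 24 = 9, d_2 = (609 - 9^2)/33 = 528/33 = 16, a_2 = floor((24 + 9)/16) = 2.
  m_3 = 16*2 - 9 = 23, d_3 = (609 - 23^2)/16 = 80/16 = 5, a_3 = floor((24 + 23)/5) = 9.
  m_4 = 5*9 - 23 = 22, d_4 = (609 - 22^2)/5 = 125/5 = 25, a_4 = floor((24 + 22)/25) = 1.
  m_5 = 25*1 - 22 = 3, d_5 = (609 - 3^2)/25 = 600/25 = 24, a_5 = floor((24 + 3)/24) = 1.
  m_6 = 24*1 - 3 = 21, d_6 = (609 - 21^2)/24 = 168/24 = 7, a_6 = floor((24 + 21)/7) = 6.
  m_7 = 7*6 - 21 = 21, d_7 = (609 - 21^2)/7 = 168/7 = 24, a_7 = floor((24 + 21)/24) = 1.
  m_8 = 24*1 - 21 = 3, d_8 = (609 - 3^2)/24 = 600/24 = 25, a_8 = floor((24 + 3)/25) = 1.
  m_9 = 25*1 - 3 = 22, d_9 = (609 - 22^2)/25 = 125/25 = 5, a_9 = floor((24 + 22)/5) = 9.
  m_10 = 5*9 - 22 = 23, d_10 = (609 - 23^2)/5 = 80/5 = 16, a_10 = floor((24 + 23)/16) = 2.
  m_11 = 16*2 - 23 = 9, d_11 = (609 - 9^2)/16 = 528/16 = 33, a_11 = floor((24 + 9)/33) = 1.
  m_12 = 33*1 - 9 = 24, d_12 = (609 - 24^2)/33 = 33/33 = 1, a_12 = floor((24 + 24)/1) = 48.
  m_13 = 1*48 - 24 = 24, d_13 = (609 - 24^2)/1 = 33/1 = 33: (m_13, d_13) = (m_1, d_1) = (24, 33), so from here the quotients repeat a_1, ..., a_12; the period length is 12.
Hence the expansion of sqrt(609) is a_0 = 24 followed by the repeating block 1, 2, 9, 1, 1, 6, 1, 1, 9, 2, 1, 48 (period 12).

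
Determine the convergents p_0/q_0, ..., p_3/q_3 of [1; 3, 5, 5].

1/1, 4/3, 21/16, 109/83

Using the convergent recurrence p_i = a_i*p_{i-1} + p_{i-2}, q_i = a_i*q_{i-1} + q_{i-2} with p_{-2}=0, p_{-1}=1, q_{-2}=1, q_{-1}=0:
  i=0: a_0=1, p_0 = 1*1 + 0 = 1, q_0 = 1*0 + 1 = 1.
  i=1: a_1=3, p_1 = 3*1 + 1 = 4, q_1 = 3*1 + 0 = 3.
  i=2: a_2=5, p_2 = 5*4 + 1 = 21, q_2 = 5*3 + 1 = 16.
  i=3: a_3=5, p_3 = 5*21 + 4 = 109, q_3 = 5*16 + 3 = 83.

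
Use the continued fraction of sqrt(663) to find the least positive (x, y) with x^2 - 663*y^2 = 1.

(x, y) = (103, 4)

First expand sqrt(663) as a continued fraction. With x_i = (sqrt(663) + m_i)/d_i and (m_0, d_0) = (0, 1): a_0 = floor(sqrt(663)) = 25, since 25^2 = 625 <= 663 < 676 = 26^2.
Iterate m_{i+1} = d_i*a_i - m_i, d_{i+1} = (663 - m_{i+1}^2)/d_i, a_{i+1} = floor((a_0 + m_{i+1})/d_{i+1}):
  m_1 = 1*25 - 0 = 25, d_1 = (663 - 25^2)/1 = 38/1 = 38, a_1 = floor((25 + 25)/38) = 1.
  m_2 = 38*1 - 25 = 13, d_2 = (663 - 13^2)/38 = 494/38 = 13, a_2 = floor((25 + 13)/13) = 2.
  m_3 = 13*2 - 13 = 13, d_3 = (663 - 13^2)/13 = 494/13 = 38, a_3 = floor((25 + 13)/38) = 1.
  m_4 = 38*1 - 13 = 25, d_4 = (663 - 25^2)/38 = 38/38 = 1, a_4 = floor((25 + 25)/1) = 50.
  m_5 = 1*50 - 25 = 25, d_5 = (663 - 25^2)/1 = 38/1 = 38: (m_5, d_5) = (m_1, d_1) = (25, 38), so from here the quotients repeat a_1, ..., a_4; the period length is 4.
So sqrt(663) = [25; (1, 2, 1, 50)] with period length k = 4.
k is even, so the fundamental solution of x^2 - 663y^2 = 1 is (p_{k-1}, q_{k-1}) = (p_3, q_3); compute convergents through index 3.
Convergents (p_i = a_i*p_{i-1} + p_{i-2}, q_i = a_i*q_{i-1} + q_{i-2} with p_{-2}=0, p_{-1}=1, q_{-2}=1, q_{-1}=0):
  i=0: a_0=25, p_0 = 25*1 + 0 = 25, q_0 = 25*0 + 1 = 1.
  i=1: a_1=1, p_1 = 1*25 + 1 = 26, q_1 = 1*1 + 0 = 1.
  i=2: a_2=2, p_2 = 2*26 + 25 = 77, q_2 = 2*1 + 1 = 3.
  i=3: a_3=1, p_3 = 1*77 + 26 = 103, q_3 = 1*3 + 1 = 4.
Check: 103^2 - 663*4^2 = 10609 - 10608 = 1, so (x, y) = (103, 4) solves the equation, and by the theorem it is the least positive solution.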